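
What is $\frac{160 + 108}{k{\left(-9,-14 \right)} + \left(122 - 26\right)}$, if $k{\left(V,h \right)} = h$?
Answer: $\frac{134}{41} \approx 3.2683$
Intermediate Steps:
$\frac{160 + 108}{k{\left(-9,-14 \right)} + \left(122 - 26\right)} = \frac{160 + 108}{-14 + \left(122 - 26\right)} = \frac{268}{-14 + \left(122 - 26\right)} = \frac{268}{-14 + 96} = \frac{268}{82} = 268 \cdot \frac{1}{82} = \frac{134}{41}$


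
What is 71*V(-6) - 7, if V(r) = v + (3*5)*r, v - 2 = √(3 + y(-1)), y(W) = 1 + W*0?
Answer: -6113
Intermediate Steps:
y(W) = 1 (y(W) = 1 + 0 = 1)
v = 4 (v = 2 + √(3 + 1) = 2 + √4 = 2 + 2 = 4)
V(r) = 4 + 15*r (V(r) = 4 + (3*5)*r = 4 + 15*r)
71*V(-6) - 7 = 71*(4 + 15*(-6)) - 7 = 71*(4 - 90) - 7 = 71*(-86) - 7 = -6106 - 7 = -6113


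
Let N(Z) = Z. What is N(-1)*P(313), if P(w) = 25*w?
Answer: -7825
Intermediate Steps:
N(-1)*P(313) = -25*313 = -1*7825 = -7825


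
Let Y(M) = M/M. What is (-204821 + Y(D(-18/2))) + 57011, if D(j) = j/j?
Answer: -147809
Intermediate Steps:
D(j) = 1
Y(M) = 1
(-204821 + Y(D(-18/2))) + 57011 = (-204821 + 1) + 57011 = -204820 + 57011 = -147809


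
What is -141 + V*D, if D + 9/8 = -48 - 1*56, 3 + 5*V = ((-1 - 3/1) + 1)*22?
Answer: 52389/40 ≈ 1309.7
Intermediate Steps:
V = -69/5 (V = -⅗ + (((-1 - 3/1) + 1)*22)/5 = -⅗ + (((-1 - 3*1) + 1)*22)/5 = -⅗ + (((-1 - 3) + 1)*22)/5 = -⅗ + ((-4 + 1)*22)/5 = -⅗ + (-3*22)/5 = -⅗ + (⅕)*(-66) = -⅗ - 66/5 = -69/5 ≈ -13.800)
D = -841/8 (D = -9/8 + (-48 - 1*56) = -9/8 + (-48 - 56) = -9/8 - 104 = -841/8 ≈ -105.13)
-141 + V*D = -141 - 69/5*(-841/8) = -141 + 58029/40 = 52389/40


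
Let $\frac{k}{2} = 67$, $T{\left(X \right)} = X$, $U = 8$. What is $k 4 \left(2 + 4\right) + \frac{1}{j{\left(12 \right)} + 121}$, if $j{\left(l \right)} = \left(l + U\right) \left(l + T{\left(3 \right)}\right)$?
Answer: $\frac{1353937}{421} \approx 3216.0$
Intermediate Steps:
$j{\left(l \right)} = \left(3 + l\right) \left(8 + l\right)$ ($j{\left(l \right)} = \left(l + 8\right) \left(l + 3\right) = \left(8 + l\right) \left(3 + l\right) = \left(3 + l\right) \left(8 + l\right)$)
$k = 134$ ($k = 2 \cdot 67 = 134$)
$k 4 \left(2 + 4\right) + \frac{1}{j{\left(12 \right)} + 121} = 134 \cdot 4 \left(2 + 4\right) + \frac{1}{\left(24 + 12^{2} + 11 \cdot 12\right) + 121} = 134 \cdot 4 \cdot 6 + \frac{1}{\left(24 + 144 + 132\right) + 121} = 134 \cdot 24 + \frac{1}{300 + 121} = 3216 + \frac{1}{421} = \frac{1353937}{421}$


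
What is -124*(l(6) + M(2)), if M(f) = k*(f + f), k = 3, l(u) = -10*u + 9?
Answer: 4836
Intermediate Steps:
l(u) = 9 - 10*u
M(f) = 6*f (M(f) = 3*(f + f) = 3*(2*f) = 6*f)
-124*(l(6) + M(2)) = -124*((9 - 10*6) + 6*2) = -124*((9 - 60) + 12) = -124*(-51 + 12) = -124*(-39) = 4836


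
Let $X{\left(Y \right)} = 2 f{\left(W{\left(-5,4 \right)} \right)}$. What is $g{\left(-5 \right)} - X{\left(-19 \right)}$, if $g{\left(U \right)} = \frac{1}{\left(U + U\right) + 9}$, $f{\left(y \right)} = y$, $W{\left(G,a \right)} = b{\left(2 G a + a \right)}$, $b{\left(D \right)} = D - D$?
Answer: $-1$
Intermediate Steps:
$b{\left(D \right)} = 0$
$W{\left(G,a \right)} = 0$
$g{\left(U \right)} = \frac{1}{9 + 2 U}$ ($g{\left(U \right)} = \frac{1}{2 U + 9} = \frac{1}{9 + 2 U}$)
$X{\left(Y \right)} = 0$ ($X{\left(Y \right)} = 2 \cdot 0 = 0$)
$g{\left(-5 \right)} - X{\left(-19 \right)} = \frac{1}{9 + 2 \left(-5\right)} - 0 = \frac{1}{9 - 10} + 0 = \frac{1}{-1} + 0 = -1 + 0 = -1$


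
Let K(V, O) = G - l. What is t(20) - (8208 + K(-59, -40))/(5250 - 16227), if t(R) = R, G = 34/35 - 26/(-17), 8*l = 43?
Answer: 1084066799/52250520 ≈ 20.747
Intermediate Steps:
l = 43/8 (l = (⅛)*43 = 43/8 ≈ 5.3750)
G = 1488/595 (G = 34*(1/35) - 26*(-1/17) = 34/35 + 26/17 = 1488/595 ≈ 2.5008)
K(V, O) = -13681/4760 (K(V, O) = 1488/595 - 1*43/8 = 1488/595 - 43/8 = -13681/4760)
t(20) - (8208 + K(-59, -40))/(5250 - 16227) = 20 - (8208 - 13681/4760)/(5250 - 16227) = 20 - 39056399/(4760*(-10977)) = 20 - 39056399*(-1)/(4760*10977) = 20 - 1*(-39056399/52250520) = 20 + 39056399/52250520 = 1084066799/52250520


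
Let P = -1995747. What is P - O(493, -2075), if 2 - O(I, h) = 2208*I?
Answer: -907205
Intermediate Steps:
O(I, h) = 2 - 2208*I
P - O(493, -2075) = -1995747 - (2 - 2208*493) = -1995747 - (2 - 1088544) = -1995747 - 1*(-1088542) = -1995747 + 1088542 = -907205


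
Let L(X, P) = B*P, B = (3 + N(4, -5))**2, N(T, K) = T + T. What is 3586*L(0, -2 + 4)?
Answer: 867812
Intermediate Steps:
N(T, K) = 2*T
B = 121 (B = (3 + 2*4)**2 = (3 + 8)**2 = 11**2 = 121)
L(X, P) = 121*P
3586*L(0, -2 + 4) = 3586*(121*(-2 + 4)) = 3586*(121*2) = 3586*242 = 867812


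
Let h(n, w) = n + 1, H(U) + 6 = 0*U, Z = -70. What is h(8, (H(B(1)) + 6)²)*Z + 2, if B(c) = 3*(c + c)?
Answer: -628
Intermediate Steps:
B(c) = 6*c (B(c) = 3*(2*c) = 6*c)
H(U) = -6 (H(U) = -6 + 0*U = -6 + 0 = -6)
h(n, w) = 1 + n
h(8, (H(B(1)) + 6)²)*Z + 2 = (1 + 8)*(-70) + 2 = 9*(-70) + 2 = -630 + 2 = -628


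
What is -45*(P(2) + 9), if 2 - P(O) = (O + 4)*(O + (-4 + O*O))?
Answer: 45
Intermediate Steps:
P(O) = 2 - (4 + O)*(-4 + O + O**2) (P(O) = 2 - (O + 4)*(O + (-4 + O*O)) = 2 - (4 + O)*(O + (-4 + O**2)) = 2 - (4 + O)*(-4 + O + O**2))
-45*(P(2) + 9) = -45*((18 - 1*2**3 - 5*2**2) + 9) = -45*((18 - 1*8 - 5*4) + 9) = -45*((18 - 8 - 20) + 9) = -45*(-10 + 9) = -45*(-1) = 45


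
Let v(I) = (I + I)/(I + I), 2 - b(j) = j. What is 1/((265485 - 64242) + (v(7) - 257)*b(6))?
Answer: 1/202267 ≈ 4.9440e-6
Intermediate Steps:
b(j) = 2 - j
v(I) = 1 (v(I) = (2*I)/((2*I)) = (2*I)*(1/(2*I)) = 1)
1/((265485 - 64242) + (v(7) - 257)*b(6)) = 1/((265485 - 64242) + (1 - 257)*(2 - 1*6)) = 1/(201243 - 256*(2 - 6)) = 1/(201243 - 256*(-4)) = 1/(201243 + 1024) = 1/202267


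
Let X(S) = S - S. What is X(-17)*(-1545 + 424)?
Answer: 0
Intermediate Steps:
X(S) = 0
X(-17)*(-1545 + 424) = 0*(-1545 + 424) = 0*(-1121) = 0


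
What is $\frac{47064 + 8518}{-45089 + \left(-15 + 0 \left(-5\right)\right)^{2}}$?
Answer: $- \frac{27791}{22432} \approx -1.2389$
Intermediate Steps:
$\frac{47064 + 8518}{-45089 + \left(-15 + 0 \left(-5\right)\right)^{2}} = \frac{55582}{-45089 + \left(-15 + 0\right)^{2}} = \frac{55582}{-45089 + \left(-15\right)^{2}} = \frac{55582}{-45089 + 225} = \frac{55582}{-44864} = 55582 \left(- \frac{1}{44864}\right) = - \frac{27791}{22432}$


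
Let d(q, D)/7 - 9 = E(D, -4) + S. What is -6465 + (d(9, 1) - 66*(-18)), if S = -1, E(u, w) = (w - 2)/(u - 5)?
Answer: -10421/2 ≈ -5210.5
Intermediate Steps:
E(u, w) = (-2 + w)/(-5 + u)
d(q, D) = 56 - 42/(-5 + D) (d(q, D) = 63 + 7*((-2 - 4)/(-5 + D) - 1) = 63 + 7*(-6/(-5 + D) - 1) = 63 + 7*(-1 - 6/(-5 + D)) = 63 + (-7 - 42/(-5 + D)) = 56 - 42/(-5 + D))
-6465 + (d(9, 1) - 66*(-18)) = -6465 + (14*(-23 + 4*1)/(-5 + 1) - 66*(-18)) = -6465 + (14*(-23 + 4)/(-4) + 1188) = -6465 + (14*(-¼)*(-19) + 1188) = -6465 + (133/2 + 1188) = -6465 + 2509/2 = -10421/2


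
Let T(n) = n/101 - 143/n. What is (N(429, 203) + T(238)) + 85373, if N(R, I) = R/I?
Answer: 59516386061/697102 ≈ 85377.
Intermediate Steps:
T(n) = -143/n + n/101 (T(n) = n*(1/101) - 143/n = n/101 - 143/n = -143/n + n/101)
(N(429, 203) + T(238)) + 85373 = (429/203 + (-143/238 + (1/101)*238)) + 85373 = (429*(1/203) + (-143*1/238 + 238/101)) + 85373 = (429/203 + (-143/238 + 238/101)) + 85373 = (429/203 + 42201/24038) + 85373 = 2697015/697102 + 85373 = 59516386061/697102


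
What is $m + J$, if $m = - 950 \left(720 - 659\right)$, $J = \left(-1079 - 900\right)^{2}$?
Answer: $3858491$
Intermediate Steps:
$J = 3916441$ ($J = \left(-1979\right)^{2} = 3916441$)
$m = -57950$ ($m = \left(-950\right) 61 = -57950$)
$m + J = -57950 + 3916441 = 3858491$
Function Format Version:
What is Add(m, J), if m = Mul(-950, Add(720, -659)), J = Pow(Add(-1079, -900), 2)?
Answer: 3858491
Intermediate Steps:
J = 3916441 (J = Pow(-1979, 2) = 3916441)
m = -57950 (m = Mul(-950, 61) = -57950)
Add(m, J) = Add(-57950, 3916441) = 3858491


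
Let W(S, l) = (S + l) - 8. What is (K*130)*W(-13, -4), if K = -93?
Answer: 302250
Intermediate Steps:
W(S, l) = -8 + S + l
(K*130)*W(-13, -4) = (-93*130)*(-8 - 13 - 4) = -12090*(-25) = 302250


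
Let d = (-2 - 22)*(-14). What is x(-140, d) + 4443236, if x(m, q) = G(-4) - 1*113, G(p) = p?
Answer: 4443119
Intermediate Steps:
d = 336 (d = -24*(-14) = 336)
x(m, q) = -117 (x(m, q) = -4 - 1*113 = -4 - 113 = -117)
x(-140, d) + 4443236 = -117 + 4443236 = 4443119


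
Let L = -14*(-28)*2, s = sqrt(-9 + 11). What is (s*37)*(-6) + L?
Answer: 784 - 222*sqrt(2) ≈ 470.04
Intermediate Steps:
s = sqrt(2) ≈ 1.4142
L = 784 (L = 392*2 = 784)
(s*37)*(-6) + L = (sqrt(2)*37)*(-6) + 784 = (37*sqrt(2))*(-6) + 784 = -222*sqrt(2) + 784 = 784 - 222*sqrt(2)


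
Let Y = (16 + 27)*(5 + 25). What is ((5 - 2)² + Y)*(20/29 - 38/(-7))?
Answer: 1613358/203 ≈ 7947.6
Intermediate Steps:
Y = 1290 (Y = 43*30 = 1290)
((5 - 2)² + Y)*(20/29 - 38/(-7)) = ((5 - 2)² + 1290)*(20/29 - 38/(-7)) = (3² + 1290)*(20*(1/29) - 38*(-⅐)) = (9 + 1290)*(20/29 + 38/7) = 1299*(1242/203) = 1613358/203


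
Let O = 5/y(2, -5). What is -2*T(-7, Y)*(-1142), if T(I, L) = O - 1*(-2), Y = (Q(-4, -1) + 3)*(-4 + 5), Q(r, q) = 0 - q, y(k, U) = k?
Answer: 10278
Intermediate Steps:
Q(r, q) = -q
O = 5/2 ≈ 2.5000
Y = 4 (Y = (-1*(-1) + 3)*(-4 + 5) = (1 + 3)*1 = 4*1 = 4)
T(I, L) = 9/2 (T(I, L) = 5/2 - 1*(-2) = 5/2 + 2 = 9/2)
-2*T(-7, Y)*(-1142) = -2*9/2*(-1142) = -9*(-1142) = 10278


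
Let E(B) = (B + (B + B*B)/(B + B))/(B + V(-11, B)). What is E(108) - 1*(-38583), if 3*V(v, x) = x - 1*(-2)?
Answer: 33491019/868 ≈ 38584.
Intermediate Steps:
V(v, x) = ⅔ + x/3 (V(v, x) = (x - 1*(-2))/3 = (x + 2)/3 = (2 + x)/3 = ⅔ + x/3)
E(B) = (B + (B + B²)/(2*B))/(⅔ + 4*B/3) (E(B) = (B + (B + B*B)/(B + B))/(B + (⅔ + B/3)) = (B + (B + B²)/((2*B)))/(⅔ + 4*B/3) = (B + (B + B²)*(1/(2*B)))/(⅔ + 4*B/3) = (B + (B + B²)/(2*B))/(⅔ + 4*B/3))
E(108) - 1*(-38583) = 3*(1 + 3*108)/(4*(1 + 2*108)) - 1*(-38583) = 3*(1 + 324)/(4*(1 + 216)) + 38583 = (¾)*325/217 + 38583 = (¾)*(1/217)*325 + 38583 = 975/868 + 38583 = 33491019/868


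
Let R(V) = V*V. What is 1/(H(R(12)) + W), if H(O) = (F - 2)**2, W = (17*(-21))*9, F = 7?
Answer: -1/3188 ≈ -0.00031368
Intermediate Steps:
R(V) = V**2
W = -3213 (W = -357*9 = -3213)
H(O) = 25 (H(O) = (7 - 2)**2 = 5**2 = 25)
1/(H(R(12)) + W) = 1/(25 - 3213) = 1/(-3188) = -1/3188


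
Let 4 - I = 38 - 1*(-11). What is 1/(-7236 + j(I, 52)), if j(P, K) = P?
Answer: -1/7281 ≈ -0.00013734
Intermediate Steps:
I = -45 (I = 4 - (38 - 1*(-11)) = 4 - (38 + 11) = 4 - 1*49 = 4 - 49 = -45)
1/(-7236 + j(I, 52)) = 1/(-7236 - 45) = 1/(-7281) = -1/7281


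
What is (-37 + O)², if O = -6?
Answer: 1849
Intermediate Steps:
(-37 + O)² = (-37 - 6)² = (-43)² = 1849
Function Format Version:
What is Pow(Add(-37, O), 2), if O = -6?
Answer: 1849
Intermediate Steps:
Pow(Add(-37, O), 2) = Pow(Add(-37, -6), 2) = Pow(-43, 2) = 1849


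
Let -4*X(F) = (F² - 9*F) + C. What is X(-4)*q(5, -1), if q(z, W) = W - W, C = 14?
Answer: 0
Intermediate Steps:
q(z, W) = 0
X(F) = -7/2 - F²/4 + 9*F/4 (X(F) = -((F² - 9*F) + 14)/4 = -(14 + F² - 9*F)/4 = -7/2 - F²/4 + 9*F/4)
X(-4)*q(5, -1) = (-7/2 - ¼*(-4)² + (9/4)*(-4))*0 = (-7/2 - ¼*16 - 9)*0 = (-7/2 - 4 - 9)*0 = -33/2*0 = 0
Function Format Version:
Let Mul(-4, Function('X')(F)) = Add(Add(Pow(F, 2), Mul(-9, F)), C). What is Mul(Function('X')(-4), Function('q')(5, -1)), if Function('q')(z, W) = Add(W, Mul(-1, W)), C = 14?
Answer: 0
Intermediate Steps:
Function('q')(z, W) = 0
Function('X')(F) = Add(Rational(-7, 2), Mul(Rational(-1, 4), Pow(F, 2)), Mul(Rational(9, 4), F)) (Function('X')(F) = Mul(Rational(-1, 4), Add(Add(Pow(F, 2), Mul(-9, F)), 14)) = Mul(Rational(-1, 4), Add(14, Pow(F, 2), Mul(-9, F))) = Add(Rational(-7, 2), Mul(Rational(-1, 4), Pow(F, 2)), Mul(Rational(9, 4), F)))
Mul(Function('X')(-4), Function('q')(5, -1)) = Mul(Add(Rational(-7, 2), Mul(Rational(-1, 4), Pow(-4, 2)), Mul(Rational(9, 4), -4)), 0) = Mul(Add(Rational(-7, 2), Mul(Rational(-1, 4), 16), -9), 0) = Mul(Add(Rational(-7, 2), -4, -9), 0) = Mul(Rational(-33, 2), 0) = 0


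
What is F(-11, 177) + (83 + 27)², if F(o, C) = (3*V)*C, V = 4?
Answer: 14224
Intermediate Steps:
F(o, C) = 12*C (F(o, C) = (3*4)*C = 12*C)
F(-11, 177) + (83 + 27)² = 12*177 + (83 + 27)² = 2124 + 110² = 2124 + 12100 = 14224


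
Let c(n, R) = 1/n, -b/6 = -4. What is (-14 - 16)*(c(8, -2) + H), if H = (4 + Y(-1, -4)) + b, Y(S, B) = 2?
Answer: -3615/4 ≈ -903.75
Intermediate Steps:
b = 24 (b = -6*(-4) = 24)
H = 30 (H = (4 + 2) + 24 = 6 + 24 = 30)
(-14 - 16)*(c(8, -2) + H) = (-14 - 16)*(1/8 + 30) = -30*(⅛ + 30) = -30*241/8 = -3615/4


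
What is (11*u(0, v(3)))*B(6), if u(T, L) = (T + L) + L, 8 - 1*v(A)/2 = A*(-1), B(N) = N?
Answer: 2904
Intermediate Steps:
v(A) = 16 + 2*A (v(A) = 16 - 2*A*(-1) = 16 - (-2)*A = 16 + 2*A)
u(T, L) = T + 2*L (u(T, L) = (L + T) + L = T + 2*L)
(11*u(0, v(3)))*B(6) = (11*(0 + 2*(16 + 2*3)))*6 = (11*(0 + 2*(16 + 6)))*6 = (11*(0 + 2*22))*6 = (11*(0 + 44))*6 = (11*44)*6 = 484*6 = 2904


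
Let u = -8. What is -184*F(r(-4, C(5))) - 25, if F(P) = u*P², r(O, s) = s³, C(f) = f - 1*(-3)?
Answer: 385875943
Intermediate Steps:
C(f) = 3 + f (C(f) = f + 3 = 3 + f)
F(P) = -8*P²
-184*F(r(-4, C(5))) - 25 = -(-1472)*((3 + 5)³)² - 25 = -(-1472)*(8³)² - 25 = -(-1472)*512² - 25 = -(-1472)*262144 - 25 = -184*(-2097152) - 25 = 385875968 - 25 = 385875943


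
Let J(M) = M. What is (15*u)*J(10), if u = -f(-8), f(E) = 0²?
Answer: 0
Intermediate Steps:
f(E) = 0
u = 0 (u = -1*0 = 0)
(15*u)*J(10) = (15*0)*10 = 0*10 = 0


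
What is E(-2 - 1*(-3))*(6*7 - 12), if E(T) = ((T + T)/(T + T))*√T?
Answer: 30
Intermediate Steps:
E(T) = √T (E(T) = ((2*T)/((2*T)))*√T = ((2*T)*(1/(2*T)))*√T = 1*√T = √T)
E(-2 - 1*(-3))*(6*7 - 12) = √(-2 - 1*(-3))*(6*7 - 12) = √(-2 + 3)*(42 - 12) = √1*30 = 1*30 = 30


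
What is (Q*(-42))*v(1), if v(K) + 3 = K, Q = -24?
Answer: -2016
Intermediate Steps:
v(K) = -3 + K
(Q*(-42))*v(1) = (-24*(-42))*(-3 + 1) = 1008*(-2) = -2016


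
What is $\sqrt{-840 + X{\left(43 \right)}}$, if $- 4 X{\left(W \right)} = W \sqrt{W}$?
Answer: $\frac{\sqrt{-3360 - 43 \sqrt{43}}}{2} \approx 30.174 i$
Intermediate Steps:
$X{\left(W \right)} = - \frac{W^{\frac{3}{2}}}{4}$ ($X{\left(W \right)} = - \frac{W \sqrt{W}}{4} = - \frac{W^{\frac{3}{2}}}{4}$)
$\sqrt{-840 + X{\left(43 \right)}} = \sqrt{-840 - \frac{43^{\frac{3}{2}}}{4}} = \sqrt{-840 - \frac{43 \sqrt{43}}{4}}$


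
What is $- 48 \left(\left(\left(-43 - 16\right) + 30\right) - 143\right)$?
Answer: $8256$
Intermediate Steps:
$- 48 \left(\left(\left(-43 - 16\right) + 30\right) - 143\right) = - 48 \left(\left(-59 + 30\right) - 143\right) = - 48 \left(-29 - 143\right) = \left(-48\right) \left(-172\right) = 8256$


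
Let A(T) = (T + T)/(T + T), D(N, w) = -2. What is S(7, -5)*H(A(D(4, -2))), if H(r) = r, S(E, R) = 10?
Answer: 10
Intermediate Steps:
A(T) = 1 (A(T) = (2*T)/((2*T)) = (2*T)*(1/(2*T)) = 1)
S(7, -5)*H(A(D(4, -2))) = 10*1 = 10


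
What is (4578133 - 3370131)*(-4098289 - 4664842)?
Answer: -10585879774262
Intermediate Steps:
(4578133 - 3370131)*(-4098289 - 4664842) = 1208002*(-8763131) = -10585879774262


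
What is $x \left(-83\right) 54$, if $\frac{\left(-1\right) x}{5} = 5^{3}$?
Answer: $2801250$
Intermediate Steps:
$x = -625$ ($x = - 5 \cdot 5^{3} = \left(-5\right) 125 = -625$)
$x \left(-83\right) 54 = \left(-625\right) \left(-83\right) 54 = 51875 \cdot 54 = 2801250$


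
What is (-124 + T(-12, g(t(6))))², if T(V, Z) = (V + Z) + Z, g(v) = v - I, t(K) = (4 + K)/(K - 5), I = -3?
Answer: 12100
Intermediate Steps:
t(K) = (4 + K)/(-5 + K)
g(v) = 3 + v (g(v) = v - 1*(-3) = v + 3 = 3 + v)
T(V, Z) = V + 2*Z
(-124 + T(-12, g(t(6))))² = (-124 + (-12 + 2*(3 + (4 + 6)/(-5 + 6))))² = (-124 + (-12 + 2*(3 + 10/1)))² = (-124 + (-12 + 2*(3 + 1*10)))² = (-124 + (-12 + 2*(3 + 10)))² = (-124 + (-12 + 2*13))² = (-124 + (-12 + 26))² = (-124 + 14)² = (-110)² = 12100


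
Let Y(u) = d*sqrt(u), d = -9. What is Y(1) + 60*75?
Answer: 4491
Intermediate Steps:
Y(u) = -9*sqrt(u)
Y(1) + 60*75 = -9*sqrt(1) + 60*75 = -9*1 + 4500 = -9 + 4500 = 4491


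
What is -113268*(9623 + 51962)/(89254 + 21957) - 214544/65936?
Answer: -28747979131679/458300531 ≈ -62727.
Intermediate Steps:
-113268*(9623 + 51962)/(89254 + 21957) - 214544/65936 = -113268/(111211/61585) - 214544*1/65936 = -113268/(111211*(1/61585)) - 13409/4121 = -113268/111211/61585 - 13409/4121 = -113268*61585/111211 - 13409/4121 = -6975609780/111211 - 13409/4121 = -28747979131679/458300531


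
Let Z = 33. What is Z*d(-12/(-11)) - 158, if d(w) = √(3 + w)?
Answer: -158 + 9*√55 ≈ -91.254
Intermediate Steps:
Z*d(-12/(-11)) - 158 = 33*√(3 - 12/(-11)) - 158 = 33*√(3 - 12*(-1/11)) - 158 = 33*√(3 + 12/11) - 158 = 33*√(45/11) - 158 = 33*(3*√55/11) - 158 = 9*√55 - 158 = -158 + 9*√55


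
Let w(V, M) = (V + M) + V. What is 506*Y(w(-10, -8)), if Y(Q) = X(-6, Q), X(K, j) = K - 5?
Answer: -5566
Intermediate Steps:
w(V, M) = M + 2*V (w(V, M) = (M + V) + V = M + 2*V)
X(K, j) = -5 + K
Y(Q) = -11 (Y(Q) = -5 - 6 = -11)
506*Y(w(-10, -8)) = 506*(-11) = -5566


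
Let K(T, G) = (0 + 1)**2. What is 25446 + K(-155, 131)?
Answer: 25447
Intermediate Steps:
K(T, G) = 1 (K(T, G) = 1**2 = 1)
25446 + K(-155, 131) = 25446 + 1 = 25447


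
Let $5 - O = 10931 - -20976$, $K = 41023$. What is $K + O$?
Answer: $9121$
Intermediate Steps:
$O = -31902$ ($O = 5 - \left(10931 - -20976\right) = 5 - \left(10931 + 20976\right) = 5 - 31907 = -31902$)
$K + O = 41023 - 31902 = 9121$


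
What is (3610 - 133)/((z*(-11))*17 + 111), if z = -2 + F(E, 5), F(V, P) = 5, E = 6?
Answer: -1159/150 ≈ -7.7267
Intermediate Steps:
z = 3 (z = -2 + 5 = 3)
(3610 - 133)/((z*(-11))*17 + 111) = (3610 - 133)/((3*(-11))*17 + 111) = 3477/(-33*17 + 111) = 3477/(-561 + 111) = 3477/(-450) = 3477*(-1/450) = -1159/150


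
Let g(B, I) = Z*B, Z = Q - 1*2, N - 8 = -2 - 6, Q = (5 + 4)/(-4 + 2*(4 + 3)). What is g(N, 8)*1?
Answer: 0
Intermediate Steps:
Q = 9/10 (Q = 9/(-4 + 2*7) = 9/(-4 + 14) = 9/10 ≈ 0.90000)
N = 0 (N = 8 + (-2 - 6) = 8 - 8 = 0)
Z = -11/10 (Z = 9/10 - 1*2 = 9/10 - 2 = -11/10 ≈ -1.1000)
g(B, I) = -11*B/10
g(N, 8)*1 = -11/10*0*1 = 0*1 = 0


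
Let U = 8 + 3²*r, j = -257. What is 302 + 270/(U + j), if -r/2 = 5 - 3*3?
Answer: 17728/59 ≈ 300.47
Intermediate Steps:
r = 8 (r = -2*(5 - 3*3) = -2*(5 - 9) = -2*(-4) = 8)
U = 80 (U = 8 + 3²*8 = 8 + 9*8 = 8 + 72 = 80)
302 + 270/(U + j) = 302 + 270/(80 - 257) = 302 + 270/(-177) = 302 - 1/177*270 = 302 - 90/59 = 17728/59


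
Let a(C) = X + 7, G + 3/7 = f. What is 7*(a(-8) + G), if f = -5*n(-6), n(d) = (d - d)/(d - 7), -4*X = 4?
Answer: 39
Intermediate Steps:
X = -1 (X = -¼*4 = -1)
n(d) = 0 (n(d) = 0/(-7 + d) = 0)
f = 0 (f = -5*0 = 0)
G = -3/7 (G = -3/7 + 0 = -3/7 ≈ -0.42857)
a(C) = 6 (a(C) = -1 + 7 = 6)
7*(a(-8) + G) = 7*(6 - 3/7) = 7*(39/7) = 39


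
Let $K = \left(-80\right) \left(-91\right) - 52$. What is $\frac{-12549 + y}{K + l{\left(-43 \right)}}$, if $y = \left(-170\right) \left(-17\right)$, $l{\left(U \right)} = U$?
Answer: $- \frac{9659}{7185} \approx -1.3443$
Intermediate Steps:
$y = 2890$
$K = 7228$ ($K = 7280 - 52 = 7228$)
$\frac{-12549 + y}{K + l{\left(-43 \right)}} = \frac{-12549 + 2890}{7228 - 43} = - \frac{9659}{7185}$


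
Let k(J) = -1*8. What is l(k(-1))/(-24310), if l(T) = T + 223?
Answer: -43/4862 ≈ -0.0088441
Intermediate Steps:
k(J) = -8
l(T) = 223 + T
l(k(-1))/(-24310) = (223 - 8)/(-24310) = 215*(-1/24310) = -43/4862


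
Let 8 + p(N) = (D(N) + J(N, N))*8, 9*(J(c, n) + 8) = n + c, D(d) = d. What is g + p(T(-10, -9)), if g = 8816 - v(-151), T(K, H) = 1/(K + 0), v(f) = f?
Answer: 400231/45 ≈ 8894.0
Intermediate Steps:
T(K, H) = 1/K
J(c, n) = -8 + c/9 + n/9 (J(c, n) = -8 + (n + c)/9 = -8 + (c + n)/9 = -8 + (c/9 + n/9) = -8 + c/9 + n/9)
g = 8967 (g = 8816 - 1*(-151) = 8816 + 151 = 8967)
p(N) = -72 + 88*N/9 (p(N) = -8 + (N + (-8 + N/9 + N/9))*8 = -8 + (N + (-8 + 2*N/9))*8 = -8 + (-8 + 11*N/9)*8 = -8 + (-64 + 88*N/9) = -72 + 88*N/9)
g + p(T(-10, -9)) = 8967 + (-72 + (88/9)/(-10)) = 8967 + (-72 + (88/9)*(-⅒)) = 8967 + (-72 - 44/45) = 8967 - 3284/45 = 400231/45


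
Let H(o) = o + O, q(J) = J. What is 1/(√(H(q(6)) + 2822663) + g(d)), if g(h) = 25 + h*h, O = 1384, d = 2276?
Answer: 5180201/26834479576348 - √2824053/26834479576348 ≈ 1.9298e-7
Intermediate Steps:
H(o) = 1384 + o (H(o) = o + 1384 = 1384 + o)
g(h) = 25 + h²
1/(√(H(q(6)) + 2822663) + g(d)) = 1/(√((1384 + 6) + 2822663) + (25 + 2276²)) = 1/(√(1390 + 2822663) + (25 + 5180176)) = 1/(√2824053 + 5180201) = 1/(5180201 + √2824053)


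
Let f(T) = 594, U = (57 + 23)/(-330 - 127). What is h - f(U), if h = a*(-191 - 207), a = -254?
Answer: 100498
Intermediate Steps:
U = -80/457 (U = 80/(-457) = 80*(-1/457) = -80/457 ≈ -0.17505)
h = 101092 (h = -254*(-191 - 207) = -254*(-398) = 101092)
h - f(U) = 101092 - 1*594 = 101092 - 594 = 100498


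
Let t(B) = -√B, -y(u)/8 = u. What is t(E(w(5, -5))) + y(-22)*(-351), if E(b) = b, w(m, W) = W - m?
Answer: -61776 - I*√10 ≈ -61776.0 - 3.1623*I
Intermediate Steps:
y(u) = -8*u
t(E(w(5, -5))) + y(-22)*(-351) = -√(-5 - 1*5) - 8*(-22)*(-351) = -√(-5 - 5) + 176*(-351) = -√(-10) - 61776 = -I*√10 - 61776 = -61776 - I*√10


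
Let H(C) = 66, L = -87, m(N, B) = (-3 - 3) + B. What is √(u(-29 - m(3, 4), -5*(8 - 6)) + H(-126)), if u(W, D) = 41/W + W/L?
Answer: 2*√1103421/261 ≈ 8.0493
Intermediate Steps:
m(N, B) = -6 + B
u(W, D) = 41/W - W/87 (u(W, D) = 41/W + W/(-87) = 41/W + W*(-1/87) = 41/W - W/87)
√(u(-29 - m(3, 4), -5*(8 - 6)) + H(-126)) = √((41/(-29 - (-6 + 4)) - (-29 - (-6 + 4))/87) + 66) = √((41/(-29 - 1*(-2)) - (-29 - 1*(-2))/87) + 66) = √((41/(-29 + 2) - (-29 + 2)/87) + 66) = √((41/(-27) - 1/87*(-27)) + 66) = √((41*(-1/27) + 9/29) + 66) = √((-41/27 + 9/29) + 66) = √(-946/783 + 66) = √(50732/783) = 2*√1103421/261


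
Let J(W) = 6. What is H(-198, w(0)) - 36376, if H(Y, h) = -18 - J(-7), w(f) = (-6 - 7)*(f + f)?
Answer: -36400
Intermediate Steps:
w(f) = -26*f
H(Y, h) = -24 (H(Y, h) = -18 - 1*6 = -18 - 6 = -24)
H(-198, w(0)) - 36376 = -24 - 36376 = -36400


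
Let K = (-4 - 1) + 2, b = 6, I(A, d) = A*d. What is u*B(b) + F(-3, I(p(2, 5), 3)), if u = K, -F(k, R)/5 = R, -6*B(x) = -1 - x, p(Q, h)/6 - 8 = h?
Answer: -2347/2 ≈ -1173.5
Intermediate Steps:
p(Q, h) = 48 + 6*h
B(x) = ⅙ + x/6 (B(x) = -(-1 - x)/6 = ⅙ + x/6)
F(k, R) = -5*R
K = -3 (K = -5 + 2 = -3)
u = -3
u*B(b) + F(-3, I(p(2, 5), 3)) = -3*(⅙ + (⅙)*6) - 5*(48 + 6*5)*3 = -3*(⅙ + 1) - 5*(48 + 30)*3 = -3*7/6 - 390*3 = -7/2 - 5*234 = -7/2 - 1170 = -2347/2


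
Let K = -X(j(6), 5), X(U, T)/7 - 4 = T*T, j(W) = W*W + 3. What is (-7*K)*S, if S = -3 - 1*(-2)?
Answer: -1421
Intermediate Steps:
S = -1 (S = -3 + 2 = -1)
j(W) = 3 + W² (j(W) = W² + 3 = 3 + W²)
X(U, T) = 28 + 7*T² (X(U, T) = 28 + 7*(T*T) = 28 + 7*T²)
K = -203 (K = -(28 + 7*5²) = -(28 + 7*25) = -(28 + 175) = -1*203 = -203)
(-7*K)*S = -7*(-203)*(-1) = 1421*(-1) = -1421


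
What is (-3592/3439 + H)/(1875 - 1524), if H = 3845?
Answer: 13219363/1207089 ≈ 10.951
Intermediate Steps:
(-3592/3439 + H)/(1875 - 1524) = (-3592/3439 + 3845)/(1875 - 1524) = (-3592*1/3439 + 3845)/351 = (-3592/3439 + 3845)*(1/351) = (13219363/3439)*(1/351) = 13219363/1207089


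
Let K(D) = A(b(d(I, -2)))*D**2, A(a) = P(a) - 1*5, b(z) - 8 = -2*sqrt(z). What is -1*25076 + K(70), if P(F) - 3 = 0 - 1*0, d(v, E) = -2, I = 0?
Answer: -34876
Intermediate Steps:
b(z) = 8 - 2*sqrt(z)
P(F) = 3 (P(F) = 3 + (0 - 1*0) = 3 + (0 + 0) = 3 + 0 = 3)
A(a) = -2 (A(a) = 3 - 1*5 = 3 - 5 = -2)
K(D) = -2*D**2
-1*25076 + K(70) = -1*25076 - 2*70**2 = -25076 - 2*4900 = -25076 - 9800 = -34876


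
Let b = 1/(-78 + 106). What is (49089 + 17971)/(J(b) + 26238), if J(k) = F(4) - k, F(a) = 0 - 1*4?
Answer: 1877680/734551 ≈ 2.5562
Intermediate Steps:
F(a) = -4 (F(a) = 0 - 4 = -4)
b = 1/28 ≈ 0.035714
J(k) = -4 - k
(49089 + 17971)/(J(b) + 26238) = (49089 + 17971)/((-4 - 1*1/28) + 26238) = 67060/((-4 - 1/28) + 26238) = 67060/(-113/28 + 26238) = 67060/(734551/28) = 67060*(28/734551) = 1877680/734551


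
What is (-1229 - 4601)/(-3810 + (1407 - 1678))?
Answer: 10/7 ≈ 1.4286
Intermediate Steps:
(-1229 - 4601)/(-3810 + (1407 - 1678)) = -5830/(-3810 - 271) = -5830/(-4081) = -5830*(-1/4081) = 10/7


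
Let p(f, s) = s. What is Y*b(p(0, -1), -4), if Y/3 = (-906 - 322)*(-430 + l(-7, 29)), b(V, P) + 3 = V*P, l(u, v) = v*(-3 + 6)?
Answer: 1263612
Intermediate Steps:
l(u, v) = 3*v (l(u, v) = v*3 = 3*v)
b(V, P) = -3 + P*V (b(V, P) = -3 + V*P = -3 + P*V)
Y = 1263612 (Y = 3*((-906 - 322)*(-430 + 3*29)) = 3*(-1228*(-430 + 87)) = 3*(-1228*(-343)) = 3*421204 = 1263612)
Y*b(p(0, -1), -4) = 1263612*(-3 - 4*(-1)) = 1263612*(-3 + 4) = 1263612*1 = 1263612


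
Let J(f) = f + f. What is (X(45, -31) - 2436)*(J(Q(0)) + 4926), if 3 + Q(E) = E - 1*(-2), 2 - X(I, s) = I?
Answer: -12206596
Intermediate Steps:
X(I, s) = 2 - I
Q(E) = -1 + E (Q(E) = -3 + (E - 1*(-2)) = -3 + (E + 2) = -3 + (2 + E) = -1 + E)
J(f) = 2*f
(X(45, -31) - 2436)*(J(Q(0)) + 4926) = ((2 - 1*45) - 2436)*(2*(-1 + 0) + 4926) = ((2 - 45) - 2436)*(2*(-1) + 4926) = (-43 - 2436)*(-2 + 4926) = -2479*4924 = -12206596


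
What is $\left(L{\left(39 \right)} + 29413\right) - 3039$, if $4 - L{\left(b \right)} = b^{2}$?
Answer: $24857$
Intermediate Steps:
$L{\left(b \right)} = 4 - b^{2}$
$\left(L{\left(39 \right)} + 29413\right) - 3039 = \left(\left(4 - 39^{2}\right) + 29413\right) - 3039 = \left(\left(4 - 1521\right) + 29413\right) - 3039 = \left(-1517 + 29413\right) - 3039 = 27896 - 3039 = 24857$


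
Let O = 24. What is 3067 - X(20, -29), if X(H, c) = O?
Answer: 3043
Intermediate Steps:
X(H, c) = 24
3067 - X(20, -29) = 3067 - 1*24 = 3067 - 24 = 3043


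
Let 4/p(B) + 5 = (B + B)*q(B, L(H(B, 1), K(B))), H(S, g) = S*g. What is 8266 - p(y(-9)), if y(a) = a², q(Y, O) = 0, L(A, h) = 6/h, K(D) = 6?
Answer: 41334/5 ≈ 8266.8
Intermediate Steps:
p(B) = -⅘ (p(B) = 4/(-5 + (B + B)*0) = 4/(-5 + (2*B)*0) = 4/(-5 + 0) = 4/(-5) = 4*(-⅕) = -⅘)
8266 - p(y(-9)) = 8266 - 1*(-⅘) = 8266 + ⅘ = 41334/5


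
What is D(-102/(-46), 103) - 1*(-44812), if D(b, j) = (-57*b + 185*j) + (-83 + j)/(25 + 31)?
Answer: 20524591/322 ≈ 63741.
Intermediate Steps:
D(b, j) = -83/56 - 57*b + 10361*j/56 (D(b, j) = (-57*b + 185*j) + (-83 + j)/56 = (-57*b + 185*j) + (-83 + j)*(1/56) = (-57*b + 185*j) + (-83/56 + j/56) = -83/56 - 57*b + 10361*j/56)
D(-102/(-46), 103) - 1*(-44812) = (-83/56 - (-5814)/(-46) + (10361/56)*103) - 1*(-44812) = (-83/56 - (-5814)*(-1)/46 + 1067183/56) + 44812 = (-83/56 - 57*51/23 + 1067183/56) + 44812 = (-83/56 - 2907/23 + 1067183/56) + 44812 = 6095127/322 + 44812 = 20524591/322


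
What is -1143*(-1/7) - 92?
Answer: 499/7 ≈ 71.286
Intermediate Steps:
-1143*(-1/7) - 92 = -1143*(-1*⅐) - 92 = -1143*(-1)/7 - 92 = -127*(-9/7) - 92 = 1143/7 - 92 = 499/7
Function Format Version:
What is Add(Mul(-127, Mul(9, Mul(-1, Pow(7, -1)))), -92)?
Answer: Rational(499, 7) ≈ 71.286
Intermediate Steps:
Add(Mul(-127, Mul(9, Mul(-1, Pow(7, -1)))), -92) = Add(Mul(-127, Mul(9, Mul(-1, Rational(1, 7)))), -92) = Add(Mul(-127, Mul(9, Rational(-1, 7))), -92) = Add(Mul(-127, Rational(-9, 7)), -92) = Add(Rational(1143, 7), -92) = Rational(499, 7)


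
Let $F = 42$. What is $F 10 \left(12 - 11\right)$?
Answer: $420$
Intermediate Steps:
$F 10 \left(12 - 11\right) = 42 \cdot 10 \left(12 - 11\right) = 420 \cdot 1 = 420$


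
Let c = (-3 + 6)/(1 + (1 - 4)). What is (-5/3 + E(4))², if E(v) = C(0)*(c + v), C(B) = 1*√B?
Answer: 25/9 ≈ 2.7778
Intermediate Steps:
C(B) = √B
c = -3/2 (c = 3/(1 - 3) = 3/(-2) = 3*(-½) = -3/2 ≈ -1.5000)
E(v) = 0 (E(v) = √0*(-3/2 + v) = 0*(-3/2 + v) = 0)
(-5/3 + E(4))² = (-5/3 + 0)² = (-5/3)² = 25/9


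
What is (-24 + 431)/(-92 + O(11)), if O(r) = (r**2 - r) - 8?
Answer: 407/10 ≈ 40.700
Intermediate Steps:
O(r) = -8 + r**2 - r
(-24 + 431)/(-92 + O(11)) = (-24 + 431)/(-92 + (-8 + 11**2 - 1*11)) = 407/(-92 + (-8 + 121 - 11)) = 407/(-92 + 102) = 407/10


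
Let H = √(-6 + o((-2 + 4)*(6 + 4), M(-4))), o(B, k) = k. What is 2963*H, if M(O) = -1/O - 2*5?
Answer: 8889*I*√7/2 ≈ 11759.0*I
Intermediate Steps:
M(O) = -10 - 1/O (M(O) = -1/O - 10 = -10 - 1/O)
H = 3*I*√7/2 (H = √(-6 + (-10 - 1/(-4))) = √(-6 + (-10 - 1*(-¼))) = √(-6 + (-10 + ¼)) = √(-6 - 39/4) = √(-63/4) = 3*I*√7/2 ≈ 3.9686*I)
2963*H = 2963*(3*I*√7/2) = 8889*I*√7/2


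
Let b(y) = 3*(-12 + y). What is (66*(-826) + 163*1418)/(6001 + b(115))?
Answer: 88309/3155 ≈ 27.990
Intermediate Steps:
b(y) = -36 + 3*y
(66*(-826) + 163*1418)/(6001 + b(115)) = (66*(-826) + 163*1418)/(6001 + (-36 + 3*115)) = (-54516 + 231134)/(6001 + (-36 + 345)) = 176618/(6001 + 309) = 176618/6310 = 176618*(1/6310) = 88309/3155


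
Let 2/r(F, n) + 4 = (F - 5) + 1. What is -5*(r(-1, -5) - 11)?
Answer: 505/9 ≈ 56.111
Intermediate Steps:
r(F, n) = 2/(-8 + F) (r(F, n) = 2/(-4 + ((F - 5) + 1)) = 2/(-4 + ((-5 + F) + 1)) = 2/(-4 + (-4 + F)) = 2/(-8 + F))
-5*(r(-1, -5) - 11) = -5*(2/(-8 - 1) - 11) = -5*(2/(-9) - 11) = -5*(2*(-⅑) - 11) = -5*(-2/9 - 11) = -5*(-101/9) = 505/9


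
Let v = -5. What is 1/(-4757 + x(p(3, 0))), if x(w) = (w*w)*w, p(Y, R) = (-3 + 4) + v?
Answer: -1/4821 ≈ -0.00020743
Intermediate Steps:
p(Y, R) = -4 (p(Y, R) = (-3 + 4) - 5 = 1 - 5 = -4)
x(w) = w³ (x(w) = w²*w = w³)
1/(-4757 + x(p(3, 0))) = 1/(-4757 + (-4)³) = 1/(-4757 - 64) = 1/(-4821) = -1/4821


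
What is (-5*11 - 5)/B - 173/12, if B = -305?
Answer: -10409/732 ≈ -14.220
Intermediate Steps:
(-5*11 - 5)/B - 173/12 = (-5*11 - 5)/(-305) - 173/12 = (-55 - 5)*(-1/305) - 173*1/12 = -60*(-1/305) - 173/12 = 12/61 - 173/12 = -10409/732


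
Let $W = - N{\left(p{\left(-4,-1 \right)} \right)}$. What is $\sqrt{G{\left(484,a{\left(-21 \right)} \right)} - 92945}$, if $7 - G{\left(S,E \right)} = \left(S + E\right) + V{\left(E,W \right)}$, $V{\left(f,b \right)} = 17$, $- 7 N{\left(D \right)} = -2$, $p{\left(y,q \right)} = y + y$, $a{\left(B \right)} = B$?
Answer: $i \sqrt{93418} \approx 305.64 i$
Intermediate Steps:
$p{\left(y,q \right)} = 2 y$
$N{\left(D \right)} = \frac{2}{7}$ ($N{\left(D \right)} = \left(- \frac{1}{7}\right) \left(-2\right) = \frac{2}{7}$)
$W = - \frac{2}{7}$ ($W = \left(-1\right) \frac{2}{7} = - \frac{2}{7} \approx -0.28571$)
$G{\left(S,E \right)} = -10 - E - S$ ($G{\left(S,E \right)} = 7 - \left(\left(S + E\right) + 17\right) = 7 - \left(\left(E + S\right) + 17\right) = 7 - \left(17 + E + S\right) = -10 - E - S$)
$\sqrt{G{\left(484,a{\left(-21 \right)} \right)} - 92945} = \sqrt{\left(-10 - -21 - 484\right) - 92945} = \sqrt{\left(-10 + 21 - 484\right) - 92945} = \sqrt{-473 - 92945} = \sqrt{-93418} = i \sqrt{93418}$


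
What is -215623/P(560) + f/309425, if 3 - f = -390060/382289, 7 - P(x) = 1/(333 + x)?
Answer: -911074173216204317/29572443456250 ≈ -30808.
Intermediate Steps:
P(x) = 7 - 1/(333 + x)
f = 1536927/382289 (f = 3 - (-390060)/382289 = 3 - 1*(-390060/382289) = 3 + 390060/382289 = 1536927/382289 ≈ 4.0203)
-215623/P(560) + f/309425 = -215623*(333 + 560)/(2330 + 7*560) + (1536927/382289)/309425 = -215623*893/(2330 + 3920) + (1536927/382289)*(1/309425) = -215623/((1/893)*6250) + 1536927/118289773825 = -215623/6250/893 + 1536927/118289773825 = -215623*893/6250 + 1536927/118289773825 = -192551339/6250 + 1536927/118289773825 = -911074173216204317/29572443456250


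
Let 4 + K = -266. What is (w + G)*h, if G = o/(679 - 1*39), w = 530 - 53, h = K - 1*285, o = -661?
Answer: -33812709/128 ≈ -2.6416e+5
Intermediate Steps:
K = -270 (K = -4 - 266 = -270)
h = -555 (h = -270 - 1*285 = -270 - 285 = -555)
w = 477
G = -661/640 (G = -661/(679 - 1*39) = -661/(679 - 39) = -661/640 ≈ -1.0328)
(w + G)*h = (477 - 661/640)*(-555) = (304619/640)*(-555) = -33812709/128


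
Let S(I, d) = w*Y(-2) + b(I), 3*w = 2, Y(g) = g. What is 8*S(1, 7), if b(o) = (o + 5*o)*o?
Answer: 112/3 ≈ 37.333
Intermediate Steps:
b(o) = 6*o**2 (b(o) = (6*o)*o = 6*o**2)
w = 2/3 (w = (1/3)*2 = 2/3 ≈ 0.66667)
S(I, d) = -4/3 + 6*I**2 (S(I, d) = (2/3)*(-2) + 6*I**2 = -4/3 + 6*I**2)
8*S(1, 7) = 8*(-4/3 + 6*1**2) = 8*(-4/3 + 6*1) = 8*(-4/3 + 6) = 8*(14/3) = 112/3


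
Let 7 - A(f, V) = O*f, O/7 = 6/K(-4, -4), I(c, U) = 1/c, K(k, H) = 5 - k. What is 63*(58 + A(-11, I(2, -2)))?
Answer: 7329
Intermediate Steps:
O = 14/3 (O = 7*(6/(5 - 1*(-4))) = 7*(6/(5 + 4)) = 7*(6/9) = 7*(6*(⅑)) = 7*(⅔) = 14/3 ≈ 4.6667)
A(f, V) = 7 - 14*f/3
63*(58 + A(-11, I(2, -2))) = 63*(58 + (7 - 14/3*(-11))) = 63*(58 + (7 + 154/3)) = 63*(58 + 175/3) = 63*(349/3) = 7329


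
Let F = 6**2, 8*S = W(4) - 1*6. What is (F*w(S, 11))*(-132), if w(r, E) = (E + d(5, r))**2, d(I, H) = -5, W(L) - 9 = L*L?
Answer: -171072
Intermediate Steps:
W(L) = 9 + L**2 (W(L) = 9 + L*L = 9 + L**2)
S = 19/8 (S = ((9 + 4**2) - 1*6)/8 = ((9 + 16) - 6)/8 = (25 - 6)/8 = (1/8)*19 = 19/8 ≈ 2.3750)
F = 36
w(r, E) = (-5 + E)**2 (w(r, E) = (E - 5)**2 = (-5 + E)**2)
(F*w(S, 11))*(-132) = (36*(-5 + 11)**2)*(-132) = (36*6**2)*(-132) = (36*36)*(-132) = 1296*(-132) = -171072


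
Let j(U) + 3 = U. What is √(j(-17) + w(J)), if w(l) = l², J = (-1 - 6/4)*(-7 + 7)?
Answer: 2*I*√5 ≈ 4.4721*I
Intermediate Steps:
j(U) = -3 + U
J = 0 (J = (-1 - 6*¼)*0 = (-1 - 3/2)*0 = -5/2*0 = 0)
√(j(-17) + w(J)) = √((-3 - 17) + 0²) = √(-20 + 0) = √(-20) = 2*I*√5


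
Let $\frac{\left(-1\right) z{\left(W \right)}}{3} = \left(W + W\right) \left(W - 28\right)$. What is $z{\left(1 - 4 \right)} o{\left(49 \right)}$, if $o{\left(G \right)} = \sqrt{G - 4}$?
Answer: $- 1674 \sqrt{5} \approx -3743.2$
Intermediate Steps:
$o{\left(G \right)} = \sqrt{-4 + G}$
$z{\left(W \right)} = - 6 W \left(-28 + W\right)$ ($z{\left(W \right)} = - 3 \left(W + W\right) \left(W - 28\right) = - 3 \cdot 2 W \left(-28 + W\right) = - 6 W \left(-28 + W\right)$)
$z{\left(1 - 4 \right)} o{\left(49 \right)} = 6 \left(1 - 4\right) \left(28 - \left(1 - 4\right)\right) \sqrt{-4 + 49} = 6 \left(-3\right) \left(28 - -3\right) \sqrt{45} = 6 \left(-3\right) \left(28 + 3\right) 3 \sqrt{5} = 6 \left(-3\right) 31 \cdot 3 \sqrt{5} = - 558 \cdot 3 \sqrt{5} = - 1674 \sqrt{5}$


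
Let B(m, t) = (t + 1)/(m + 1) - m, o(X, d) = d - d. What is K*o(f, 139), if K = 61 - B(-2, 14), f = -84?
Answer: 0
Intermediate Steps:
o(X, d) = 0
B(m, t) = -m + (1 + t)/(1 + m) (B(m, t) = (1 + t)/(1 + m) - m = -m + (1 + t)/(1 + m))
K = 74 (K = 61 - (1 + 14 - 1*(-2) - 1*(-2)²)/(1 - 2) = 61 - (1 + 14 + 2 - 1*4)/(-1) = 61 - (-1)*(1 + 14 + 2 - 4) = 61 - (-1)*13 = 61 - 1*(-13) = 61 + 13 = 74)
K*o(f, 139) = 74*0 = 0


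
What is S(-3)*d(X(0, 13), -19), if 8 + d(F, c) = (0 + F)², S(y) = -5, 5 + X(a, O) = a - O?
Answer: -1580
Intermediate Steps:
X(a, O) = -5 + a - O (X(a, O) = -5 + (a - O) = -5 + a - O)
d(F, c) = -8 + F² (d(F, c) = -8 + (0 + F)² = -8 + F²)
S(-3)*d(X(0, 13), -19) = -5*(-8 + (-5 + 0 - 1*13)²) = -5*(-8 + (-5 + 0 - 13)²) = -5*(-8 + (-18)²) = -5*(-8 + 324) = -5*316 = -1580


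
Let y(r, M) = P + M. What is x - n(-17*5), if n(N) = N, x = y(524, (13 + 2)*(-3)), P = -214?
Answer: -174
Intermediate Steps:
y(r, M) = -214 + M
x = -259 (x = -214 + (13 + 2)*(-3) = -214 + 15*(-3) = -214 - 45 = -259)
x - n(-17*5) = -259 - (-17)*5 = -259 - 1*(-85) = -259 + 85 = -174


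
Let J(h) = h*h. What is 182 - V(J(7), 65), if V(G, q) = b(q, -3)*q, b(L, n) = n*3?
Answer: 767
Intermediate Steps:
b(L, n) = 3*n
J(h) = h²
V(G, q) = -9*q (V(G, q) = (3*(-3))*q = -9*q)
182 - V(J(7), 65) = 182 - (-9)*65 = 182 - 1*(-585) = 182 + 585 = 767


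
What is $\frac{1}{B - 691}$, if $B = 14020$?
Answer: $\frac{1}{13329} \approx 7.5024 \cdot 10^{-5}$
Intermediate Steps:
$\frac{1}{B - 691} = \frac{1}{14020 - 691} = \frac{1}{13329}$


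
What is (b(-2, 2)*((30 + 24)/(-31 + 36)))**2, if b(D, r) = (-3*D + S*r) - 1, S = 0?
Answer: 2916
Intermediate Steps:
b(D, r) = -1 - 3*D (b(D, r) = (-3*D + 0*r) - 1 = (-3*D + 0) - 1 = -3*D - 1 = -1 - 3*D)
(b(-2, 2)*((30 + 24)/(-31 + 36)))**2 = ((-1 - 3*(-2))*((30 + 24)/(-31 + 36)))**2 = ((-1 + 6)*(54/5))**2 = (5*(54*(1/5)))**2 = (5*(54/5))**2 = 54**2 = 2916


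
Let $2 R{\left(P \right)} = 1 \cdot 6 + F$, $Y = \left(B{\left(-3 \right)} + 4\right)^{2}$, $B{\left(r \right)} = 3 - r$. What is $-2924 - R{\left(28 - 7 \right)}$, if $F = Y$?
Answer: $-2977$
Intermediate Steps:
$Y = 100$ ($Y = \left(\left(3 - -3\right) + 4\right)^{2} = \left(\left(3 + 3\right) + 4\right)^{2} = \left(6 + 4\right)^{2} = 10^{2} = 100$)
$F = 100$
$R{\left(P \right)} = 53$ ($R{\left(P \right)} = \frac{1 \cdot 6 + 100}{2} = \frac{6 + 100}{2} = \frac{1}{2} \cdot 106 = 53$)
$-2924 - R{\left(28 - 7 \right)} = -2924 - 53 = -2977$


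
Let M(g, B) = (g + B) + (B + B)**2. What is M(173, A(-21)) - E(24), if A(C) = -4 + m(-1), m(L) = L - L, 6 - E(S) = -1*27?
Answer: 200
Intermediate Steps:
E(S) = 33 (E(S) = 6 - (-1)*27 = 6 - 1*(-27) = 6 + 27 = 33)
m(L) = 0
A(C) = -4 (A(C) = -4 + 0 = -4)
M(g, B) = B + g + 4*B**2 (M(g, B) = (B + g) + (2*B)**2 = (B + g) + 4*B**2 = B + g + 4*B**2)
M(173, A(-21)) - E(24) = (-4 + 173 + 4*(-4)**2) - 1*33 = (-4 + 173 + 4*16) - 33 = (-4 + 173 + 64) - 33 = 233 - 33 = 200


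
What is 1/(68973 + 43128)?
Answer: 1/112101 ≈ 8.9205e-6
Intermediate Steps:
1/(68973 + 43128) = 1/112101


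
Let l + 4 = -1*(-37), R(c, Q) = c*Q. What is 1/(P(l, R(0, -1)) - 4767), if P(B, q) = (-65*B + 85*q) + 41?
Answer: -1/6871 ≈ -0.00014554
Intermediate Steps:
R(c, Q) = Q*c
l = 33 (l = -4 - 1*(-37) = -4 + 37 = 33)
P(B, q) = 41 - 65*B + 85*q
1/(P(l, R(0, -1)) - 4767) = 1/((41 - 65*33 + 85*(-1*0)) - 4767) = 1/((41 - 2145 + 85*0) - 4767) = 1/((41 - 2145 + 0) - 4767) = 1/(-2104 - 4767) = 1/(-6871) = -1/6871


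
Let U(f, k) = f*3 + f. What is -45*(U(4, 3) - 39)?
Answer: 1035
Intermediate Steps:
U(f, k) = 4*f (U(f, k) = 3*f + f = 4*f)
-45*(U(4, 3) - 39) = -45*(4*4 - 39) = -45*(16 - 39) = -45*(-23) = 1035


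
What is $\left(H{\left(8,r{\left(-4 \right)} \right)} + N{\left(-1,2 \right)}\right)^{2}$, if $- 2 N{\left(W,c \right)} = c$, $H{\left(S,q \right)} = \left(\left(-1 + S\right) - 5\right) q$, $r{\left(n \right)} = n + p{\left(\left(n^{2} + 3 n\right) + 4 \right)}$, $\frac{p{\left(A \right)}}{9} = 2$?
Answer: $729$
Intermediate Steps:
$p{\left(A \right)} = 18$ ($p{\left(A \right)} = 9 \cdot 2 = 18$)
$r{\left(n \right)} = 18 + n$ ($r{\left(n \right)} = n + 18 = 18 + n$)
$H{\left(S,q \right)} = q \left(-6 + S\right)$ ($H{\left(S,q \right)} = \left(-6 + S\right) q = q \left(-6 + S\right)$)
$N{\left(W,c \right)} = - \frac{c}{2}$
$\left(H{\left(8,r{\left(-4 \right)} \right)} + N{\left(-1,2 \right)}\right)^{2} = \left(\left(18 - 4\right) \left(-6 + 8\right) - 1\right)^{2} = \left(14 \cdot 2 - 1\right)^{2} = \left(28 - 1\right)^{2} = 27^{2} = 729$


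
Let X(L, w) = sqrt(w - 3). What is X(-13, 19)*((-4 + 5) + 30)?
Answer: 124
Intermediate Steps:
X(L, w) = sqrt(-3 + w)
X(-13, 19)*((-4 + 5) + 30) = sqrt(-3 + 19)*((-4 + 5) + 30) = sqrt(16)*(1 + 30) = 4*31 = 124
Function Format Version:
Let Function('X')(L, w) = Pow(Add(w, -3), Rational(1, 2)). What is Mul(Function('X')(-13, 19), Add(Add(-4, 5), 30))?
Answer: 124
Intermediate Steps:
Function('X')(L, w) = Pow(Add(-3, w), Rational(1, 2))
Mul(Function('X')(-13, 19), Add(Add(-4, 5), 30)) = Mul(Pow(Add(-3, 19), Rational(1, 2)), Add(Add(-4, 5), 30)) = Mul(Pow(16, Rational(1, 2)), Add(1, 30)) = Mul(4, 31) = 124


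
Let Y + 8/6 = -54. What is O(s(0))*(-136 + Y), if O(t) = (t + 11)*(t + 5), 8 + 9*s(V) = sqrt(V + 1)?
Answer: -2006704/243 ≈ -8258.0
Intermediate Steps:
Y = -166/3 (Y = -4/3 - 54 = -166/3 ≈ -55.333)
s(V) = -8/9 + sqrt(1 + V)/9 (s(V) = -8/9 + sqrt(V + 1)/9 = -8/9 + sqrt(1 + V)/9)
O(t) = (5 + t)*(11 + t) (O(t) = (11 + t)*(5 + t) = (5 + t)*(11 + t))
O(s(0))*(-136 + Y) = (55 + (-8/9 + sqrt(1 + 0)/9)**2 + 16*(-8/9 + sqrt(1 + 0)/9))*(-136 - 166/3) = (55 + (-8/9 + sqrt(1)/9)**2 + 16*(-8/9 + sqrt(1)/9))*(-574/3) = (55 + (-8/9 + (1/9)*1)**2 + 16*(-8/9 + (1/9)*1))*(-574/3) = (55 + (-8/9 + 1/9)**2 + 16*(-8/9 + 1/9))*(-574/3) = (55 + (-7/9)**2 + 16*(-7/9))*(-574/3) = (55 + 49/81 - 112/9)*(-574/3) = (3496/81)*(-574/3) = -2006704/243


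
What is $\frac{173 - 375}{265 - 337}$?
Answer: $\frac{101}{36} \approx 2.8056$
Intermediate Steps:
$\frac{173 - 375}{265 - 337} = - \frac{202}{-72} = \left(-202\right) \left(- \frac{1}{72}\right) = \frac{101}{36}$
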